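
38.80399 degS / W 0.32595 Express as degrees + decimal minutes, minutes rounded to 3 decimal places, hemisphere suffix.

38° 48.239′ S, 0° 19.557′ W

Lat: fractional part 0.803990 → 48.23940 minutes
λ: 0° + 0.325950 × 60 = 0° 19.55700′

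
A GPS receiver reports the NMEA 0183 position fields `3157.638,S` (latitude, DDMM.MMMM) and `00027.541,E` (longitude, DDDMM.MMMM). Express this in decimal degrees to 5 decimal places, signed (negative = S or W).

φ: split at 2 digits → 31° and 57.638′; 31 + 57.638/60 = 31.960633
S → negative
λ: split at 3 digits → 000° and 27.541′; 0 + 27.541/60 = 0.459017
E ⇒ keep positive

-31.96063, 0.45902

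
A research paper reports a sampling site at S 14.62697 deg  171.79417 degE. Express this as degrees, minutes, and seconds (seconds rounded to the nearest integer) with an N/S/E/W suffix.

Latitude: whole degrees 14; 37.61820′ → 37′ and 37.09″
Longitude: 0.794170° → 47.65020′; 0.65020 × 60 = 39.01″

14°37′37″ S, 171°47′39″ E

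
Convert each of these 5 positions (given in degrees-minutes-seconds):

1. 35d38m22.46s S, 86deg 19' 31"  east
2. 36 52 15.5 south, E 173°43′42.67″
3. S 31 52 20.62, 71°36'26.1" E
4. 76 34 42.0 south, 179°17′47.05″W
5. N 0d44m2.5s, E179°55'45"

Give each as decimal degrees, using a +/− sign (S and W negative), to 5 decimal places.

1. -35.63957, 86.32528
2. -36.87097, 173.72852
3. -31.87239, 71.60725
4. -76.57833, -179.29640
5. 0.73403, 179.92917

Point 1:
  φ: 35° + 38/60 + 22.46/3600 = 35 + 0.633333 + 0.006239 = 35.639572
  S ⇒ negate
  Longitude: 19′ + 31″ = 19.51667′; 86 + 19.51667/60 = 86.325278
  E ⇒ keep positive
Point 2:
  Latitude: 52′ + 15.5″ = 52.25833′; 36 + 52.25833/60 = 36.870972
  S → negative
  λ: 43′ + 42.67″ = 43.71117′; 173 + 43.71117/60 = 173.728519
  E ⇒ keep positive
Point 3:
  Lat: 31° + 52/60 + 20.62/3600 = 31 + 0.866667 + 0.005728 = 31.872394
  S ⇒ negate
  λ: 71 + 36/60 + 26.1/3600 = 71.607250
  E ⇒ keep positive
Point 4:
  φ: 76° + 34/60 + 42/3600 = 76 + 0.566667 + 0.011667 = 76.578333
  S ⇒ negate
  Longitude: 17′ + 47.05″ = 17.78417′; 179 + 17.78417/60 = 179.296403
  hemisphere W, so the sign is −
Point 5:
  φ: 0° + 44/60 + 2.5/3600 = 0 + 0.733333 + 0.000694 = 0.734028
  N → positive
  λ: 179° + 55/60 + 45/3600 = 179 + 0.916667 + 0.012500 = 179.929167
  E → positive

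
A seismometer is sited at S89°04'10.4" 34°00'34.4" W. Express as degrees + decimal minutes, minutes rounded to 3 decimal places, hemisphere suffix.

89° 4.173′ S, 34° 0.573′ W

Latitude: seconds/60 = 0.17333; minutes = 4 + 0.17333 = 4.17333
λ: 0 + 34.4/60 = 0.57333′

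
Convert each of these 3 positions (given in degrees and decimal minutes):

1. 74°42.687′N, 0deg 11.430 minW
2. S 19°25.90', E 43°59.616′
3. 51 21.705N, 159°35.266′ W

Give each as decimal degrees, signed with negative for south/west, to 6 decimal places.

1. 74.711450, -0.190500
2. -19.431667, 43.993600
3. 51.361750, -159.587767

Point 1:
  Latitude: 74 + 42.687/60 = 74.7114500
  N ⇒ keep positive
  Lon: 0 + 11.43/60 = 0.1905000
  W → negative
Point 2:
  φ: 19 + 25.9/60 = 19.4316667
  hemisphere S, so the sign is −
  Lon: 43 + 59.616/60 = 43.9936000
  E → positive
Point 3:
  Latitude: 51 + 21.705/60 = 51.3617500
  N → positive
  λ: 159 + 35.266/60 = 159.5877667
  W ⇒ negate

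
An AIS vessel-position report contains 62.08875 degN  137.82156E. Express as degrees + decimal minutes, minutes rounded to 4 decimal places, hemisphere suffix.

62° 5.3250′ N, 137° 49.2936′ E

Lat: minutes = (62.088750 − 62) × 60 = 5.325000
λ: 137° + 0.821560 × 60 = 137° 49.293600′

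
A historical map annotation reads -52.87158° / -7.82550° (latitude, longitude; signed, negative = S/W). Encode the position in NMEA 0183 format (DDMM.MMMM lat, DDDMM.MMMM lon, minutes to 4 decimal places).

5252.2948,S / 00749.5300,W

Latitude is negative → S; |value| = 52.871580
Latitude: minutes = (52.871580 − 52) × 60 = 52.294800
Longitude is negative → W; |value| = 7.825500
Lon: minutes = (7.825500 − 7) × 60 = 49.530000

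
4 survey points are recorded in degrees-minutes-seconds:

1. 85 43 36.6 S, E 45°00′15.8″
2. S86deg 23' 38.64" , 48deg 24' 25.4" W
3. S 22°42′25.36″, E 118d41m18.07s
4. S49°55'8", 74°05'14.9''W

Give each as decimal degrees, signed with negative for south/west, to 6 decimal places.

Point 1:
  Latitude: 85 + 43/60 + 36.6/3600 = 85.7268333
  S → negative
  Lon: 0′ + 15.8″ = 0.26333′; 45 + 0.26333/60 = 45.0043889
  E ⇒ keep positive
Point 2:
  Lat: 86 + 23/60 + 38.64/3600 = 86.3940667
  hemisphere S, so the sign is −
  Longitude: 48° + 24/60 + 25.4/3600 = 48 + 0.400000 + 0.007056 = 48.4070556
  hemisphere W, so the sign is −
Point 3:
  Latitude: 42′ + 25.36″ = 42.42267′; 22 + 42.42267/60 = 22.7070444
  S → negative
  Longitude: 41′ + 18.07″ = 41.30117′; 118 + 41.30117/60 = 118.6883528
  E ⇒ keep positive
Point 4:
  Latitude: 55′ + 8″ = 55.13333′; 49 + 55.13333/60 = 49.9188889
  hemisphere S, so the sign is −
  λ: 74° + 5/60 + 14.9/3600 = 74 + 0.083333 + 0.004139 = 74.0874722
  W → negative

1. -85.726833, 45.004389
2. -86.394067, -48.407056
3. -22.707044, 118.688353
4. -49.918889, -74.087472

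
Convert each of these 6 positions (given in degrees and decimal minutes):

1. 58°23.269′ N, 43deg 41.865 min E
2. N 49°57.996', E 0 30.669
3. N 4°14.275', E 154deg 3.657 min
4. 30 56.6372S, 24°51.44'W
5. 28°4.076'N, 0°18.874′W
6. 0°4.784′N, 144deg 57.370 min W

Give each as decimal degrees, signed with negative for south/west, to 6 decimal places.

Point 1:
  Latitude: 23.269′ = 0.387817°; total 58.3878167
  N → positive
  Longitude: 41.865′ = 0.697750°; total 43.6977500
  E ⇒ keep positive
Point 2:
  Lat: 57.996′ = 0.966600°; total 49.9666000
  N ⇒ keep positive
  λ: 30.669′ = 0.511150°; total 0.5111500
  E → positive
Point 3:
  Latitude: 4 + 14.275/60 = 4.2379167
  N → positive
  λ: 3.657′ = 0.060950°; total 154.0609500
  E → positive
Point 4:
  φ: 56.6372′ = 0.943953°; total 30.9439533
  S ⇒ negate
  Longitude: 51.44′ = 0.857333°; total 24.8573333
  W ⇒ negate
Point 5:
  Lat: 4.076′ = 0.067933°; total 28.0679333
  N ⇒ keep positive
  λ: 0 + 18.874/60 = 0.3145667
  hemisphere W, so the sign is −
Point 6:
  φ: 0 + 4.784/60 = 0.0797333
  N ⇒ keep positive
  λ: 57.37′ = 0.956167°; total 144.9561667
  W ⇒ negate

1. 58.387817, 43.697750
2. 49.966600, 0.511150
3. 4.237917, 154.060950
4. -30.943953, -24.857333
5. 28.067933, -0.314567
6. 0.079733, -144.956167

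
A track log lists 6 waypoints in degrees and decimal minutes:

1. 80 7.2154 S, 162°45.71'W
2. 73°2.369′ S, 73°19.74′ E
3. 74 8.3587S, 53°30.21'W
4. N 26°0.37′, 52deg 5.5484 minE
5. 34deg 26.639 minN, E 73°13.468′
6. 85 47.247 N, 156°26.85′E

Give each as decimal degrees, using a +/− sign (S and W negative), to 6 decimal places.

Point 1:
  Latitude: 7.2154′ = 0.120257°; total 80.1202567
  hemisphere S, so the sign is −
  λ: 45.71′ = 0.761833°; total 162.7618333
  hemisphere W, so the sign is −
Point 2:
  Lat: 2.369′ = 0.039483°; total 73.0394833
  S → negative
  Lon: 73 + 19.74/60 = 73.3290000
  E ⇒ keep positive
Point 3:
  Latitude: 8.3587′ = 0.139312°; total 74.1393117
  S → negative
  Lon: 30.21′ = 0.503500°; total 53.5035000
  hemisphere W, so the sign is −
Point 4:
  Lat: 0.37′ = 0.006167°; total 26.0061667
  N ⇒ keep positive
  Lon: 52 + 5.5484/60 = 52.0924733
  E ⇒ keep positive
Point 5:
  φ: 34 + 26.639/60 = 34.4439833
  N → positive
  λ: 13.468′ = 0.224467°; total 73.2244667
  E ⇒ keep positive
Point 6:
  φ: 85 + 47.247/60 = 85.7874500
  N → positive
  λ: 156 + 26.85/60 = 156.4475000
  E → positive

1. -80.120257, -162.761833
2. -73.039483, 73.329000
3. -74.139312, -53.503500
4. 26.006167, 52.092473
5. 34.443983, 73.224467
6. 85.787450, 156.447500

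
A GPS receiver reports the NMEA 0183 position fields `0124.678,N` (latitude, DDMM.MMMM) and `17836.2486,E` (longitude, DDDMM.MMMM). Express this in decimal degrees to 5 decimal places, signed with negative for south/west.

1.41130, 178.60414

Latitude: split at 2 digits → 01° and 24.678′; 1 + 24.678/60 = 1.411300
N ⇒ keep positive
λ: degrees = first 3 digits = 178, minutes = 36.2486; 178 + 36.2486/60 = 178.604143
E → positive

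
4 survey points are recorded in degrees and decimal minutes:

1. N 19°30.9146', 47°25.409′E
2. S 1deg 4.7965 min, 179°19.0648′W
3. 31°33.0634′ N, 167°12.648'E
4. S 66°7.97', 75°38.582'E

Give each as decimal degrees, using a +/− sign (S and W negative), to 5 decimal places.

1. 19.51524, 47.42348
2. -1.07994, -179.31775
3. 31.55106, 167.21080
4. -66.13283, 75.64303

Point 1:
  Latitude: 30.9146′ = 0.515243°; total 19.515243
  N ⇒ keep positive
  Lon: 25.409′ = 0.423483°; total 47.423483
  E ⇒ keep positive
Point 2:
  Latitude: 4.7965′ = 0.079942°; total 1.079942
  S → negative
  Lon: 179 + 19.0648/60 = 179.317747
  W ⇒ negate
Point 3:
  Lat: 31 + 33.0634/60 = 31.551057
  N ⇒ keep positive
  Longitude: 12.648′ = 0.210800°; total 167.210800
  E ⇒ keep positive
Point 4:
  φ: 66 + 7.97/60 = 66.132833
  hemisphere S, so the sign is −
  Lon: 38.582′ = 0.643033°; total 75.643033
  E → positive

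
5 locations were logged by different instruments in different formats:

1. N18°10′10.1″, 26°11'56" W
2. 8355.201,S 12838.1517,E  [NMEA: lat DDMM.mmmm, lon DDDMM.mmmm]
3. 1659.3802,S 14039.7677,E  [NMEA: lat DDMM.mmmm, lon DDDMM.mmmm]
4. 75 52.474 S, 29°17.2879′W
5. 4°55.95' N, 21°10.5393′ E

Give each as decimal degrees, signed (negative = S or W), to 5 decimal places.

1. 18.16947, -26.19889
2. -83.92002, 128.63586
3. -16.98967, 140.66280
4. -75.87457, -29.28813
5. 4.93250, 21.17566

Point 1:
  Lat: 10′ + 10.1″ = 10.16833′; 18 + 10.16833/60 = 18.169472
  N ⇒ keep positive
  λ: 11′ + 56″ = 11.93333′; 26 + 11.93333/60 = 26.198889
  hemisphere W, so the sign is −
Point 2:
  Lat: degrees = first 2 digits = 83, minutes = 55.201; 83 + 55.201/60 = 83.920017
  S → negative
  λ: degrees = first 3 digits = 128, minutes = 38.1517; 128 + 38.1517/60 = 128.635862
  E → positive
Point 3:
  Latitude: split at 2 digits → 16° and 59.3802′; 16 + 59.3802/60 = 16.989670
  S ⇒ negate
  λ: split at 3 digits → 140° and 39.7677′; 140 + 39.7677/60 = 140.662795
  E → positive
Point 4:
  Lat: 52.474′ = 0.874567°; total 75.874567
  S ⇒ negate
  Longitude: 17.2879′ = 0.288132°; total 29.288132
  W → negative
Point 5:
  Latitude: 4 + 55.95/60 = 4.932500
  N → positive
  Lon: 10.5393′ = 0.175655°; total 21.175655
  E ⇒ keep positive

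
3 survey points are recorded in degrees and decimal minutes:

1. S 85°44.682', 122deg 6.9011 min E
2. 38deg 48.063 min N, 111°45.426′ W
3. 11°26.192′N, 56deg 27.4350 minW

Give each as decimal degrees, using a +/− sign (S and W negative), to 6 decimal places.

Point 1:
  φ: 85 + 44.682/60 = 85.7447000
  S → negative
  Longitude: 122 + 6.9011/60 = 122.1150183
  E → positive
Point 2:
  Latitude: 48.063′ = 0.801050°; total 38.8010500
  N ⇒ keep positive
  Lon: 45.426′ = 0.757100°; total 111.7571000
  W ⇒ negate
Point 3:
  φ: 26.192′ = 0.436533°; total 11.4365333
  N ⇒ keep positive
  Longitude: 56 + 27.435/60 = 56.4572500
  hemisphere W, so the sign is −

1. -85.744700, 122.115018
2. 38.801050, -111.757100
3. 11.436533, -56.457250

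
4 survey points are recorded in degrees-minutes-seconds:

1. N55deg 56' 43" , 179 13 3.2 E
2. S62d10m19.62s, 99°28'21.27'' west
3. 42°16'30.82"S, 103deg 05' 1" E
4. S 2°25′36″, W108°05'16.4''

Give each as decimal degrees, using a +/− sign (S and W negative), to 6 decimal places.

1. 55.945278, 179.217556
2. -62.172117, -99.472575
3. -42.275228, 103.083611
4. -2.426667, -108.087889

Point 1:
  Lat: 55 + 56/60 + 43/3600 = 55.9452778
  N → positive
  λ: 13′ + 3.2″ = 13.05333′; 179 + 13.05333/60 = 179.2175556
  E ⇒ keep positive
Point 2:
  Latitude: 62° + 10/60 + 19.62/3600 = 62 + 0.166667 + 0.005450 = 62.1721167
  S ⇒ negate
  λ: 28′ + 21.27″ = 28.35450′; 99 + 28.35450/60 = 99.4725750
  W ⇒ negate
Point 3:
  Latitude: 42° + 16/60 + 30.82/3600 = 42 + 0.266667 + 0.008561 = 42.2752278
  S → negative
  Longitude: 103 + 5/60 + 1/3600 = 103.0836111
  E ⇒ keep positive
Point 4:
  Latitude: 2° + 25/60 + 36/3600 = 2 + 0.416667 + 0.010000 = 2.4266667
  S ⇒ negate
  Lon: 108° + 5/60 + 16.4/3600 = 108 + 0.083333 + 0.004556 = 108.0878889
  W ⇒ negate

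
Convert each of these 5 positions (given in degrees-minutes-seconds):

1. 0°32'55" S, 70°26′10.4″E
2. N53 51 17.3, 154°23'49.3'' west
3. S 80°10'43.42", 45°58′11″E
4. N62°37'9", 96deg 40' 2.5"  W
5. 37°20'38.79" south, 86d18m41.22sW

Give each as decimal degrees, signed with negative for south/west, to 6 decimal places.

1. -0.548611, 70.436222
2. 53.854806, -154.397028
3. -80.178728, 45.969722
4. 62.619167, -96.667361
5. -37.344108, -86.311450

Point 1:
  Latitude: 0° + 32/60 + 55/3600 = 0 + 0.533333 + 0.015278 = 0.5486111
  S ⇒ negate
  Lon: 70 + 26/60 + 10.4/3600 = 70.4362222
  E ⇒ keep positive
Point 2:
  Latitude: 53° + 51/60 + 17.3/3600 = 53 + 0.850000 + 0.004806 = 53.8548056
  N → positive
  Lon: 154° + 23/60 + 49.3/3600 = 154 + 0.383333 + 0.013694 = 154.3970278
  W → negative
Point 3:
  Latitude: 80° + 10/60 + 43.42/3600 = 80 + 0.166667 + 0.012061 = 80.1787278
  hemisphere S, so the sign is −
  Longitude: 45 + 58/60 + 11/3600 = 45.9697222
  E ⇒ keep positive
Point 4:
  Lat: 62° + 37/60 + 9/3600 = 62 + 0.616667 + 0.002500 = 62.6191667
  N ⇒ keep positive
  λ: 40′ + 2.5″ = 40.04167′; 96 + 40.04167/60 = 96.6673611
  W → negative
Point 5:
  Latitude: 37° + 20/60 + 38.79/3600 = 37 + 0.333333 + 0.010775 = 37.3441083
  S ⇒ negate
  Longitude: 18′ + 41.22″ = 18.68700′; 86 + 18.68700/60 = 86.3114500
  W ⇒ negate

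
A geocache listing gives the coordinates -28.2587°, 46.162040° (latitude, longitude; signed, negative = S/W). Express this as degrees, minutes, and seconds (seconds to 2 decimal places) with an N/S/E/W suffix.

28°15′31.32″ S, 46°09′43.34″ E

Latitude is negative → S; |value| = 28.258700
Latitude: whole degrees 28; 15.52200′ → 15′ and 31.3200″
λ: 0.162040 × 60 = 9.72240′ → 9′, remainder × 60 = 43.3440″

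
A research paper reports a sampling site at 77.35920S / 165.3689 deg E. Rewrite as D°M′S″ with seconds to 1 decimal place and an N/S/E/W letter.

Lat: whole degrees 77; 21.55200′ → 21′ and 33.120″
Longitude: 0.368900° → 22.13400′; 0.13400 × 60 = 8.040″

77°21′33.1″ S, 165°22′8.0″ E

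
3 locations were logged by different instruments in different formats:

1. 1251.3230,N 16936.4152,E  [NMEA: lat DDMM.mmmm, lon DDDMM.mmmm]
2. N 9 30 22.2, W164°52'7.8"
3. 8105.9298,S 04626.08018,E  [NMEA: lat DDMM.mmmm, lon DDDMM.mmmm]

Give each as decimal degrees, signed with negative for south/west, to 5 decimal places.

Point 1:
  Latitude: split at 2 digits → 12° and 51.323′; 12 + 51.323/60 = 12.855383
  N ⇒ keep positive
  Lon: degrees = first 3 digits = 169, minutes = 36.4152; 169 + 36.4152/60 = 169.606920
  E → positive
Point 2:
  Lat: 9° + 30/60 + 22.2/3600 = 9 + 0.500000 + 0.006167 = 9.506167
  N ⇒ keep positive
  λ: 52′ + 7.8″ = 52.13000′; 164 + 52.13000/60 = 164.868833
  W ⇒ negate
Point 3:
  Lat: degrees = first 2 digits = 81, minutes = 5.9298; 81 + 5.9298/60 = 81.098830
  hemisphere S, so the sign is −
  λ: split at 3 digits → 046° and 26.08018′; 46 + 26.08018/60 = 46.434670
  E ⇒ keep positive

1. 12.85538, 169.60692
2. 9.50617, -164.86883
3. -81.09883, 46.43467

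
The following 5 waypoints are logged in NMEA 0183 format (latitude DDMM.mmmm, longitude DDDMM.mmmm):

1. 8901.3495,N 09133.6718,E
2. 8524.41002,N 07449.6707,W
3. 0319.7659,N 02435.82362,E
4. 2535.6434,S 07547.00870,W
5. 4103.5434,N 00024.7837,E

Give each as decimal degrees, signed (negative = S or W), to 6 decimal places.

1. 89.022492, 91.561197
2. 85.406834, -74.827845
3. 3.329432, 24.597060
4. -25.594057, -75.783478
5. 41.059057, 0.413062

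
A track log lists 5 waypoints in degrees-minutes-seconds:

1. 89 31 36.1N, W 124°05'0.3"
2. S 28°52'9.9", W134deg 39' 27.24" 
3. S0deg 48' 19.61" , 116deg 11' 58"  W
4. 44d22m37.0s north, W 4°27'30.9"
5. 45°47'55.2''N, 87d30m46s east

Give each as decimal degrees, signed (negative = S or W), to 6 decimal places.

1. 89.526694, -124.083417
2. -28.869417, -134.657567
3. -0.805447, -116.199444
4. 44.376944, -4.458583
5. 45.798667, 87.512778

Point 1:
  φ: 31′ + 36.1″ = 31.60167′; 89 + 31.60167/60 = 89.5266944
  N ⇒ keep positive
  Lon: 5′ + 0.3″ = 5.00500′; 124 + 5.00500/60 = 124.0834167
  hemisphere W, so the sign is −
Point 2:
  Lat: 28 + 52/60 + 9.9/3600 = 28.8694167
  S → negative
  λ: 134 + 39/60 + 27.24/3600 = 134.6575667
  W → negative
Point 3:
  Lat: 0° + 48/60 + 19.61/3600 = 0 + 0.800000 + 0.005447 = 0.8054472
  S → negative
  Lon: 11′ + 58″ = 11.96667′; 116 + 11.96667/60 = 116.1994444
  hemisphere W, so the sign is −
Point 4:
  φ: 22′ + 37″ = 22.61667′; 44 + 22.61667/60 = 44.3769444
  N → positive
  Lon: 27′ + 30.9″ = 27.51500′; 4 + 27.51500/60 = 4.4585833
  W ⇒ negate
Point 5:
  Latitude: 45 + 47/60 + 55.2/3600 = 45.7986667
  N ⇒ keep positive
  Longitude: 87 + 30/60 + 46/3600 = 87.5127778
  E ⇒ keep positive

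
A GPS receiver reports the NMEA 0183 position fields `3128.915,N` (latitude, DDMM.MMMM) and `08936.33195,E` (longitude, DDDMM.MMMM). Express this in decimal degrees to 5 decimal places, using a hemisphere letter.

31.48192° N, 89.60553° E

Lat: split at 2 digits → 31° and 28.915′; 31 + 28.915/60 = 31.481917
Lon: split at 3 digits → 089° and 36.33195′; 89 + 36.33195/60 = 89.605533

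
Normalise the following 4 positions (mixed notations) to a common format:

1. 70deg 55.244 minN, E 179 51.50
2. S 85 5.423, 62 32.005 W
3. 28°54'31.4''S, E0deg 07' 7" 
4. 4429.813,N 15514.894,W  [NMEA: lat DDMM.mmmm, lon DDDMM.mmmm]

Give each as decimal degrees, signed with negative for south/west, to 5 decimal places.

Point 1:
  Latitude: 55.244′ = 0.920733°; total 70.920733
  N → positive
  Longitude: 179 + 51.5/60 = 179.858333
  E → positive
Point 2:
  φ: 85 + 5.423/60 = 85.090383
  hemisphere S, so the sign is −
  Lon: 62 + 32.005/60 = 62.533417
  W ⇒ negate
Point 3:
  φ: 28° + 54/60 + 31.4/3600 = 28 + 0.900000 + 0.008722 = 28.908722
  S → negative
  λ: 0 + 7/60 + 7/3600 = 0.118611
  E ⇒ keep positive
Point 4:
  Lat: split at 2 digits → 44° and 29.813′; 44 + 29.813/60 = 44.496883
  N ⇒ keep positive
  λ: degrees = first 3 digits = 155, minutes = 14.894; 155 + 14.894/60 = 155.248233
  hemisphere W, so the sign is −

1. 70.92073, 179.85833
2. -85.09038, -62.53342
3. -28.90872, 0.11861
4. 44.49688, -155.24823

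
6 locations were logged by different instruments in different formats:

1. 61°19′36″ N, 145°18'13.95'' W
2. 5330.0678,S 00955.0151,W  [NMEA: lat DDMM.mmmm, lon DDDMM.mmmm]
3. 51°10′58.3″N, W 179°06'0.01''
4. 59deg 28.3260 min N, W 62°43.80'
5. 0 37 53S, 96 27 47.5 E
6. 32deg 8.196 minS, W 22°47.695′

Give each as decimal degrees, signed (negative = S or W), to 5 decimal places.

1. 61.32667, -145.30388
2. -53.50113, -9.91692
3. 51.18286, -179.10000
4. 59.47210, -62.73000
5. -0.63139, 96.46319
6. -32.13660, -22.79492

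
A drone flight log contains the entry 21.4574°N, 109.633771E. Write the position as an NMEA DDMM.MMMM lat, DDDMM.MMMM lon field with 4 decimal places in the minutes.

2127.4440,N / 10938.0263,E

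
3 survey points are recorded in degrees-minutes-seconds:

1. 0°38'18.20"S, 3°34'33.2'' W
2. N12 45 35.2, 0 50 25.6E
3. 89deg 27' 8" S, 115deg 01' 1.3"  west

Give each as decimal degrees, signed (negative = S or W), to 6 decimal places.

1. -0.638389, -3.575889
2. 12.759778, 0.840444
3. -89.452222, -115.017028

Point 1:
  φ: 0 + 38/60 + 18.2/3600 = 0.6383889
  S → negative
  Lon: 34′ + 33.2″ = 34.55333′; 3 + 34.55333/60 = 3.5758889
  W ⇒ negate
Point 2:
  Lat: 12° + 45/60 + 35.2/3600 = 12 + 0.750000 + 0.009778 = 12.7597778
  N → positive
  λ: 0° + 50/60 + 25.6/3600 = 0 + 0.833333 + 0.007111 = 0.8404444
  E ⇒ keep positive
Point 3:
  Lat: 89 + 27/60 + 8/3600 = 89.4522222
  S → negative
  Longitude: 1′ + 1.3″ = 1.02167′; 115 + 1.02167/60 = 115.0170278
  W ⇒ negate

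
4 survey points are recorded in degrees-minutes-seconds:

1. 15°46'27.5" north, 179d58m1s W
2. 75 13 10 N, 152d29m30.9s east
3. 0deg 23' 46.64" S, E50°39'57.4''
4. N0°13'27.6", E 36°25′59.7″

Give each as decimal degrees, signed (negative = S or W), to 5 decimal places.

Point 1:
  Lat: 46′ + 27.5″ = 46.45833′; 15 + 46.45833/60 = 15.774306
  N → positive
  Longitude: 179 + 58/60 + 1/3600 = 179.966944
  W → negative
Point 2:
  Latitude: 75° + 13/60 + 10/3600 = 75 + 0.216667 + 0.002778 = 75.219444
  N → positive
  Lon: 152° + 29/60 + 30.9/3600 = 152 + 0.483333 + 0.008583 = 152.491917
  E ⇒ keep positive
Point 3:
  Lat: 23′ + 46.64″ = 23.77733′; 0 + 23.77733/60 = 0.396289
  S ⇒ negate
  λ: 50° + 39/60 + 57.4/3600 = 50 + 0.650000 + 0.015944 = 50.665944
  E → positive
Point 4:
  Latitude: 13′ + 27.6″ = 13.46000′; 0 + 13.46000/60 = 0.224333
  N → positive
  Lon: 36 + 25/60 + 59.7/3600 = 36.433250
  E → positive

1. 15.77431, -179.96694
2. 75.21944, 152.49192
3. -0.39629, 50.66594
4. 0.22433, 36.43325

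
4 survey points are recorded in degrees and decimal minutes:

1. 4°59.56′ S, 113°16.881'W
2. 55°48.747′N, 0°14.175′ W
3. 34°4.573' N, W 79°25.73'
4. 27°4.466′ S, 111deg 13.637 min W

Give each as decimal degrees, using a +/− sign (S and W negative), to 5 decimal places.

1. -4.99267, -113.28135
2. 55.81245, -0.23625
3. 34.07622, -79.42883
4. -27.07443, -111.22728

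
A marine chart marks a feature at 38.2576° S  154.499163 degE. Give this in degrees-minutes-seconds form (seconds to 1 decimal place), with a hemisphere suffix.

Lat: whole degrees 38; 15.45600′ → 15′ and 27.360″
Longitude: whole degrees 154; 29.94978′ → 29′ and 56.987″

38°15′27.4″ S, 154°29′57.0″ E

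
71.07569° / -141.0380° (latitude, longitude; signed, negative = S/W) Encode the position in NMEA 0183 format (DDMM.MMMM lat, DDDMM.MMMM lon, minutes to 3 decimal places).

φ: minutes = (71.075690 − 71) × 60 = 4.54140
Longitude is negative → W; |value| = 141.038000
Longitude: minutes = (141.038000 − 141) × 60 = 2.28000

7104.541,N / 14102.280,W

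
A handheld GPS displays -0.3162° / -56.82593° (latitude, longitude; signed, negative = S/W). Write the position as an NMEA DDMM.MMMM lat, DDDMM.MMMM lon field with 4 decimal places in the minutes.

0018.9720,S / 05649.5558,W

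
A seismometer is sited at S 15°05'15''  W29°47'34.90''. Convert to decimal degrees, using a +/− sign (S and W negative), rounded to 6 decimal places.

φ: 5′ + 15″ = 5.25000′; 15 + 5.25000/60 = 15.0875000
S ⇒ negate
Lon: 29° + 47/60 + 34.9/3600 = 29 + 0.783333 + 0.009694 = 29.7930278
hemisphere W, so the sign is −

-15.087500, -29.793028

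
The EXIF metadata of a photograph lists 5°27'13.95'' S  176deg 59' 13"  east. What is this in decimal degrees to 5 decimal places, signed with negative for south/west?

Lat: 27′ + 13.95″ = 27.23250′; 5 + 27.23250/60 = 5.453875
S ⇒ negate
Longitude: 176 + 59/60 + 13/3600 = 176.986944
E ⇒ keep positive

-5.45388, 176.98694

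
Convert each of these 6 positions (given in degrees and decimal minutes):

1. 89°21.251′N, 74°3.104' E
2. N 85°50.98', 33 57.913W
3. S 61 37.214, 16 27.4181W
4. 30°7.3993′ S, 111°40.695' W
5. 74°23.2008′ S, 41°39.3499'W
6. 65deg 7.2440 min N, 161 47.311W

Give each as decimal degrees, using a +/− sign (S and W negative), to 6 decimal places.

1. 89.354183, 74.051733
2. 85.849667, -33.965217
3. -61.620233, -16.456968
4. -30.123322, -111.678250
5. -74.386680, -41.655832
6. 65.120733, -161.788517

Point 1:
  Lat: 89 + 21.251/60 = 89.3541833
  N ⇒ keep positive
  Lon: 74 + 3.104/60 = 74.0517333
  E ⇒ keep positive
Point 2:
  φ: 85 + 50.98/60 = 85.8496667
  N → positive
  λ: 33 + 57.913/60 = 33.9652167
  W → negative
Point 3:
  Lat: 61 + 37.214/60 = 61.6202333
  S ⇒ negate
  λ: 16 + 27.4181/60 = 16.4569683
  W ⇒ negate
Point 4:
  Lat: 7.3993′ = 0.123322°; total 30.1233217
  hemisphere S, so the sign is −
  Longitude: 40.695′ = 0.678250°; total 111.6782500
  W ⇒ negate
Point 5:
  Lat: 74 + 23.2008/60 = 74.3866800
  hemisphere S, so the sign is −
  Lon: 41 + 39.3499/60 = 41.6558317
  W → negative
Point 6:
  φ: 7.244′ = 0.120733°; total 65.1207333
  N ⇒ keep positive
  Lon: 47.311′ = 0.788517°; total 161.7885167
  W → negative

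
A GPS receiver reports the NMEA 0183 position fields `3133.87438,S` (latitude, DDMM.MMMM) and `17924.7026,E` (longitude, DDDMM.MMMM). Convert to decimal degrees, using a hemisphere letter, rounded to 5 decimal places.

31.56457° S, 179.41171° E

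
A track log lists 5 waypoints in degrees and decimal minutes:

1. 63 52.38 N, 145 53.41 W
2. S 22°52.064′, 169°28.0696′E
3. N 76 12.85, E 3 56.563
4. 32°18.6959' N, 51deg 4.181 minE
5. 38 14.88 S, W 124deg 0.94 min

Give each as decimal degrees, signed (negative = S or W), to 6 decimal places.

1. 63.873000, -145.890167
2. -22.867733, 169.467827
3. 76.214167, 3.942717
4. 32.311598, 51.069683
5. -38.248000, -124.015667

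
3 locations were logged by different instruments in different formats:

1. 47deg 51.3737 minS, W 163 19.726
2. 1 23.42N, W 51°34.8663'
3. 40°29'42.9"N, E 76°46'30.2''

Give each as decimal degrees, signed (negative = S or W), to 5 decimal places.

Point 1:
  Lat: 51.3737′ = 0.856228°; total 47.856228
  S → negative
  Lon: 163 + 19.726/60 = 163.328767
  hemisphere W, so the sign is −
Point 2:
  Lat: 23.42′ = 0.390333°; total 1.390333
  N ⇒ keep positive
  Longitude: 34.8663′ = 0.581105°; total 51.581105
  hemisphere W, so the sign is −
Point 3:
  Lat: 29′ + 42.9″ = 29.71500′; 40 + 29.71500/60 = 40.495250
  N ⇒ keep positive
  λ: 46′ + 30.2″ = 46.50333′; 76 + 46.50333/60 = 76.775056
  E ⇒ keep positive

1. -47.85623, -163.32877
2. 1.39033, -51.58111
3. 40.49525, 76.77506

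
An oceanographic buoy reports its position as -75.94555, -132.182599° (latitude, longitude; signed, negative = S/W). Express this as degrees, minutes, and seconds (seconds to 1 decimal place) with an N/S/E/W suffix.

Latitude is negative → S; |value| = 75.945550
φ: whole degrees 75; 56.73300′ → 56′ and 43.980″
Longitude is negative → W; |value| = 132.182599
λ: whole degrees 132; 10.95594′ → 10′ and 57.356″

75°56′44.0″ S, 132°10′57.4″ W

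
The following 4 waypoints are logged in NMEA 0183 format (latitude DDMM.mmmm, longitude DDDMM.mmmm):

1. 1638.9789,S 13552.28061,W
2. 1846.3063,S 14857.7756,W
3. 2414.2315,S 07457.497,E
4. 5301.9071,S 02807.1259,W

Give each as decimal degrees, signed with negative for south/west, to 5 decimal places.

1. -16.64965, -135.87134
2. -18.77177, -148.96293
3. -24.23719, 74.95828
4. -53.03179, -28.11877

Point 1:
  φ: degrees = first 2 digits = 16, minutes = 38.9789; 16 + 38.9789/60 = 16.649648
  hemisphere S, so the sign is −
  Longitude: split at 3 digits → 135° and 52.28061′; 135 + 52.28061/60 = 135.871344
  hemisphere W, so the sign is −
Point 2:
  Latitude: split at 2 digits → 18° and 46.3063′; 18 + 46.3063/60 = 18.771772
  S → negative
  λ: split at 3 digits → 148° and 57.7756′; 148 + 57.7756/60 = 148.962927
  hemisphere W, so the sign is −
Point 3:
  Latitude: split at 2 digits → 24° and 14.2315′; 24 + 14.2315/60 = 24.237192
  S ⇒ negate
  λ: degrees = first 3 digits = 74, minutes = 57.497; 74 + 57.497/60 = 74.958283
  E → positive
Point 4:
  Lat: split at 2 digits → 53° and 1.9071′; 53 + 1.9071/60 = 53.031785
  hemisphere S, so the sign is −
  Lon: degrees = first 3 digits = 28, minutes = 7.1259; 28 + 7.1259/60 = 28.118765
  W ⇒ negate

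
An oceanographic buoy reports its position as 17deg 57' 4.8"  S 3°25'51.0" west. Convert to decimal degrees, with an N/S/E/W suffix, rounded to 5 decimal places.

17.95133° S, 3.43083° W

Latitude: 17 + 57/60 + 4.8/3600 = 17.951333
Lon: 25′ + 51″ = 25.85000′; 3 + 25.85000/60 = 3.430833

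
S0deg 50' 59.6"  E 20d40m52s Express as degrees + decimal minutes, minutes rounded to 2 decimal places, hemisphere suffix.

Latitude: 50 + 59.6/60 = 50.9933′
Lon: seconds/60 = 0.86667; minutes = 40 + 0.86667 = 40.8667

0° 50.99′ S, 20° 40.87′ E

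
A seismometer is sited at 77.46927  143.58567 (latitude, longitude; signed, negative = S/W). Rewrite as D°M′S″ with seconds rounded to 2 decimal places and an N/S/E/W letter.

φ: 0.469270° → 28.15620′; 0.15620 × 60 = 9.3720″
Longitude: 0.585670 × 60 = 35.14020′ → 35′, remainder × 60 = 8.4120″

77°28′9.37″ N, 143°35′8.41″ E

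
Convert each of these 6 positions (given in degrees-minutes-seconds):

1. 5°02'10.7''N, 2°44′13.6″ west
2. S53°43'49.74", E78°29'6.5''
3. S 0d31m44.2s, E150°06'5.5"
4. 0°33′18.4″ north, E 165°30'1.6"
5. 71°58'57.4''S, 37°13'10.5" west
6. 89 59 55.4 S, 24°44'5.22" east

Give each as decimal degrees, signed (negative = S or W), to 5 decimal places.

1. 5.03631, -2.73711
2. -53.73048, 78.48514
3. -0.52894, 150.10153
4. 0.55511, 165.50044
5. -71.98261, -37.21958
6. -89.99872, 24.73478

Point 1:
  φ: 5° + 2/60 + 10.7/3600 = 5 + 0.033333 + 0.002972 = 5.036306
  N ⇒ keep positive
  Longitude: 2° + 44/60 + 13.6/3600 = 2 + 0.733333 + 0.003778 = 2.737111
  W → negative
Point 2:
  φ: 53° + 43/60 + 49.74/3600 = 53 + 0.716667 + 0.013817 = 53.730483
  S → negative
  Lon: 78 + 29/60 + 6.5/3600 = 78.485139
  E ⇒ keep positive
Point 3:
  φ: 0 + 31/60 + 44.2/3600 = 0.528944
  S ⇒ negate
  λ: 6′ + 5.5″ = 6.09167′; 150 + 6.09167/60 = 150.101528
  E → positive
Point 4:
  Lat: 0° + 33/60 + 18.4/3600 = 0 + 0.550000 + 0.005111 = 0.555111
  N → positive
  Longitude: 165° + 30/60 + 1.6/3600 = 165 + 0.500000 + 0.000444 = 165.500444
  E ⇒ keep positive
Point 5:
  Lat: 71° + 58/60 + 57.4/3600 = 71 + 0.966667 + 0.015944 = 71.982611
  hemisphere S, so the sign is −
  Longitude: 13′ + 10.5″ = 13.17500′; 37 + 13.17500/60 = 37.219583
  hemisphere W, so the sign is −
Point 6:
  Lat: 59′ + 55.4″ = 59.92333′; 89 + 59.92333/60 = 89.998722
  S ⇒ negate
  Lon: 44′ + 5.22″ = 44.08700′; 24 + 44.08700/60 = 24.734783
  E → positive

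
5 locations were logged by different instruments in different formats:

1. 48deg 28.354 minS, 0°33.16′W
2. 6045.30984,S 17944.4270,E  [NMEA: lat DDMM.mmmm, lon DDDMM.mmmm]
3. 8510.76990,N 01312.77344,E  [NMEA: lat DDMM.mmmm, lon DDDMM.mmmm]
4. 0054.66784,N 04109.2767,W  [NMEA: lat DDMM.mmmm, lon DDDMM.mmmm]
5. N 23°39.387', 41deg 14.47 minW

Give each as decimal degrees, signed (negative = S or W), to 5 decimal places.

Point 1:
  φ: 28.354′ = 0.472567°; total 48.472567
  S → negative
  λ: 33.16′ = 0.552667°; total 0.552667
  W → negative
Point 2:
  Latitude: degrees = first 2 digits = 60, minutes = 45.30984; 60 + 45.30984/60 = 60.755164
  S → negative
  Longitude: degrees = first 3 digits = 179, minutes = 44.427; 179 + 44.427/60 = 179.740450
  E ⇒ keep positive
Point 3:
  Latitude: degrees = first 2 digits = 85, minutes = 10.7699; 85 + 10.7699/60 = 85.179498
  N → positive
  λ: split at 3 digits → 013° and 12.77344′; 13 + 12.77344/60 = 13.212891
  E ⇒ keep positive
Point 4:
  Lat: degrees = first 2 digits = 0, minutes = 54.66784; 0 + 54.66784/60 = 0.911131
  N ⇒ keep positive
  Longitude: degrees = first 3 digits = 41, minutes = 9.2767; 41 + 9.2767/60 = 41.154612
  W ⇒ negate
Point 5:
  φ: 23 + 39.387/60 = 23.656450
  N → positive
  Longitude: 14.47′ = 0.241167°; total 41.241167
  hemisphere W, so the sign is −

1. -48.47257, -0.55267
2. -60.75516, 179.74045
3. 85.17950, 13.21289
4. 0.91113, -41.15461
5. 23.65645, -41.24117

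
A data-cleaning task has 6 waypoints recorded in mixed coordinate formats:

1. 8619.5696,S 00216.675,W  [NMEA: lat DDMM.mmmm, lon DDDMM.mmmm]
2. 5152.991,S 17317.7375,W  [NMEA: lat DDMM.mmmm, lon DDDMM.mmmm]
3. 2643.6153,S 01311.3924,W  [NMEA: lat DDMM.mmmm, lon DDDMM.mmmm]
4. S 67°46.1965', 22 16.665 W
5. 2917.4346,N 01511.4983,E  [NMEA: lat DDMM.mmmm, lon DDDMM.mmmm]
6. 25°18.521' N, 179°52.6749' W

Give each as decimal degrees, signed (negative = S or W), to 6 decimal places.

1. -86.326160, -2.277917
2. -51.883183, -173.295625
3. -26.726922, -13.189873
4. -67.769942, -22.277750
5. 29.290577, 15.191638
6. 25.308683, -179.877915

Point 1:
  Lat: degrees = first 2 digits = 86, minutes = 19.5696; 86 + 19.5696/60 = 86.3261600
  hemisphere S, so the sign is −
  Lon: split at 3 digits → 002° and 16.675′; 2 + 16.675/60 = 2.2779167
  hemisphere W, so the sign is −
Point 2:
  φ: degrees = first 2 digits = 51, minutes = 52.991; 51 + 52.991/60 = 51.8831833
  S → negative
  Lon: degrees = first 3 digits = 173, minutes = 17.7375; 173 + 17.7375/60 = 173.2956250
  W ⇒ negate
Point 3:
  Lat: split at 2 digits → 26° and 43.6153′; 26 + 43.6153/60 = 26.7269217
  S → negative
  Longitude: split at 3 digits → 013° and 11.3924′; 13 + 11.3924/60 = 13.1898733
  W ⇒ negate
Point 4:
  Lat: 46.1965′ = 0.769942°; total 67.7699417
  hemisphere S, so the sign is −
  Longitude: 16.665′ = 0.277750°; total 22.2777500
  W ⇒ negate
Point 5:
  Lat: degrees = first 2 digits = 29, minutes = 17.4346; 29 + 17.4346/60 = 29.2905767
  N → positive
  Longitude: split at 3 digits → 015° and 11.4983′; 15 + 11.4983/60 = 15.1916383
  E → positive
Point 6:
  Lat: 18.521′ = 0.308683°; total 25.3086833
  N → positive
  Longitude: 52.6749′ = 0.877915°; total 179.8779150
  W → negative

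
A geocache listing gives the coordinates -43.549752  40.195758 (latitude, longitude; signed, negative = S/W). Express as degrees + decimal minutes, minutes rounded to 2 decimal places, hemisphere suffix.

43° 32.99′ S, 40° 11.75′ E

Latitude is negative → S; |value| = 43.549752
Lat: fractional part 0.549752 → 32.9851 minutes
Longitude: 40° + 0.195758 × 60 = 40° 11.7455′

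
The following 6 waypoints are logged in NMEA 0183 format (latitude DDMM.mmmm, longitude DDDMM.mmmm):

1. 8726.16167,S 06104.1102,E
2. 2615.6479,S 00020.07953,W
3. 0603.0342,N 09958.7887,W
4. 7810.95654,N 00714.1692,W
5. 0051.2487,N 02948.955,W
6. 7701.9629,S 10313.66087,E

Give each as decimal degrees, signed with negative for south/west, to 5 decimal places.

1. -87.43603, 61.06850
2. -26.26080, -0.33466
3. 6.05057, -99.97981
4. 78.18261, -7.23615
5. 0.85415, -29.81592
6. -77.03272, 103.22768

Point 1:
  Lat: degrees = first 2 digits = 87, minutes = 26.16167; 87 + 26.16167/60 = 87.436028
  S ⇒ negate
  Lon: degrees = first 3 digits = 61, minutes = 4.1102; 61 + 4.1102/60 = 61.068503
  E ⇒ keep positive
Point 2:
  Lat: degrees = first 2 digits = 26, minutes = 15.6479; 26 + 15.6479/60 = 26.260798
  S ⇒ negate
  Lon: degrees = first 3 digits = 0, minutes = 20.07953; 0 + 20.07953/60 = 0.334659
  W ⇒ negate
Point 3:
  φ: degrees = first 2 digits = 6, minutes = 3.0342; 6 + 3.0342/60 = 6.050570
  N → positive
  λ: degrees = first 3 digits = 99, minutes = 58.7887; 99 + 58.7887/60 = 99.979812
  W ⇒ negate
Point 4:
  Lat: degrees = first 2 digits = 78, minutes = 10.95654; 78 + 10.95654/60 = 78.182609
  N → positive
  Longitude: split at 3 digits → 007° and 14.1692′; 7 + 14.1692/60 = 7.236153
  W → negative
Point 5:
  Latitude: degrees = first 2 digits = 0, minutes = 51.2487; 0 + 51.2487/60 = 0.854145
  N → positive
  Longitude: split at 3 digits → 029° and 48.955′; 29 + 48.955/60 = 29.815917
  W → negative
Point 6:
  φ: split at 2 digits → 77° and 1.9629′; 77 + 1.9629/60 = 77.032715
  hemisphere S, so the sign is −
  Longitude: split at 3 digits → 103° and 13.66087′; 103 + 13.66087/60 = 103.227681
  E ⇒ keep positive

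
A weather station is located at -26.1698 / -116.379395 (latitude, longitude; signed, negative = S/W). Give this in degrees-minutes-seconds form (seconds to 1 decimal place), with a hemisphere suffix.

26°10′11.3″ S, 116°22′45.8″ W

Latitude is negative → S; |value| = 26.169800
φ: whole degrees 26; 10.18800′ → 10′ and 11.280″
Longitude is negative → W; |value| = 116.379395
λ: 0.379395° → 22.76370′; 0.76370 × 60 = 45.822″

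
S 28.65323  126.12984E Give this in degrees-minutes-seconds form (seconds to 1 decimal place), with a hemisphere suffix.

28°39′11.6″ S, 126°07′47.4″ E

φ: whole degrees 28; 39.19380′ → 39′ and 11.628″
Longitude: 0.129840 × 60 = 7.79040′ → 7′, remainder × 60 = 47.424″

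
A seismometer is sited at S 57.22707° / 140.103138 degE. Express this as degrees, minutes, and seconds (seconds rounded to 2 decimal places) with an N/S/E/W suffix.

57°13′37.45″ S, 140°06′11.30″ E

φ: 0.227070° → 13.62420′; 0.62420 × 60 = 37.4520″
Longitude: 0.103138° → 6.18828′; 0.18828 × 60 = 11.2968″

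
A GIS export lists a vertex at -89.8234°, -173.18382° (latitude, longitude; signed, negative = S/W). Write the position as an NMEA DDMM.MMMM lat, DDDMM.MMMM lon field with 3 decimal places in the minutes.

8949.404,S / 17311.029,W

Latitude is negative → S; |value| = 89.823400
φ: fractional part 0.823400 → 49.40400 minutes
Longitude is negative → W; |value| = 173.183820
Lon: fractional part 0.183820 → 11.02920 minutes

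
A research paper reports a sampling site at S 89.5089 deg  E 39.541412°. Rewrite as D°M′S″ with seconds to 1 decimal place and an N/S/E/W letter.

89°30′32.0″ S, 39°32′29.1″ E

Latitude: 0.508900° → 30.53400′; 0.53400 × 60 = 32.040″
Longitude: 0.541412° → 32.48472′; 0.48472 × 60 = 29.083″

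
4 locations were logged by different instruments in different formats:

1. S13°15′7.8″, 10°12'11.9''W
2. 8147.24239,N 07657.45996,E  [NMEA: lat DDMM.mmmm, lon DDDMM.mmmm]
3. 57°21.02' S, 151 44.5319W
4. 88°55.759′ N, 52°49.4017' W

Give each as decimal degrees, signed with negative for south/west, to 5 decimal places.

Point 1:
  φ: 13° + 15/60 + 7.8/3600 = 13 + 0.250000 + 0.002167 = 13.252167
  S ⇒ negate
  λ: 12′ + 11.9″ = 12.19833′; 10 + 12.19833/60 = 10.203306
  hemisphere W, so the sign is −
Point 2:
  Lat: split at 2 digits → 81° and 47.24239′; 81 + 47.24239/60 = 81.787373
  N → positive
  Longitude: split at 3 digits → 076° and 57.45996′; 76 + 57.45996/60 = 76.957666
  E → positive
Point 3:
  φ: 57 + 21.02/60 = 57.350333
  S ⇒ negate
  Lon: 151 + 44.5319/60 = 151.742198
  hemisphere W, so the sign is −
Point 4:
  Lat: 88 + 55.759/60 = 88.929317
  N → positive
  Longitude: 52 + 49.4017/60 = 52.823362
  hemisphere W, so the sign is −

1. -13.25217, -10.20331
2. 81.78737, 76.95767
3. -57.35033, -151.74220
4. 88.92932, -52.82336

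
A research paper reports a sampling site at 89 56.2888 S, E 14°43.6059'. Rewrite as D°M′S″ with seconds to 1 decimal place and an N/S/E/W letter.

φ: fractional minutes 0.28880 × 60 = 17.328″
λ: fractional minutes 0.60590 × 60 = 36.354″

89°56′17.3″ S, 14°43′36.4″ E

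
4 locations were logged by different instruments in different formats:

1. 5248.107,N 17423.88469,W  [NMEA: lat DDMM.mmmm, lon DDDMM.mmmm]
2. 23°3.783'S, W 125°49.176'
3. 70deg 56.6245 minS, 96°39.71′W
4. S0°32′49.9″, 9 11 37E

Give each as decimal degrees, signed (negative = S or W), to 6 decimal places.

1. 52.801783, -174.398078
2. -23.063050, -125.819600
3. -70.943742, -96.661833
4. -0.547194, 9.193611

Point 1:
  Latitude: split at 2 digits → 52° and 48.107′; 52 + 48.107/60 = 52.8017833
  N → positive
  Lon: split at 3 digits → 174° and 23.88469′; 174 + 23.88469/60 = 174.3980782
  hemisphere W, so the sign is −
Point 2:
  Latitude: 23 + 3.783/60 = 23.0630500
  S ⇒ negate
  Lon: 49.176′ = 0.819600°; total 125.8196000
  W → negative
Point 3:
  Lat: 56.6245′ = 0.943742°; total 70.9437417
  hemisphere S, so the sign is −
  Longitude: 39.71′ = 0.661833°; total 96.6618333
  hemisphere W, so the sign is −
Point 4:
  Lat: 32′ + 49.9″ = 32.83167′; 0 + 32.83167/60 = 0.5471944
  S ⇒ negate
  Longitude: 9 + 11/60 + 37/3600 = 9.1936111
  E → positive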